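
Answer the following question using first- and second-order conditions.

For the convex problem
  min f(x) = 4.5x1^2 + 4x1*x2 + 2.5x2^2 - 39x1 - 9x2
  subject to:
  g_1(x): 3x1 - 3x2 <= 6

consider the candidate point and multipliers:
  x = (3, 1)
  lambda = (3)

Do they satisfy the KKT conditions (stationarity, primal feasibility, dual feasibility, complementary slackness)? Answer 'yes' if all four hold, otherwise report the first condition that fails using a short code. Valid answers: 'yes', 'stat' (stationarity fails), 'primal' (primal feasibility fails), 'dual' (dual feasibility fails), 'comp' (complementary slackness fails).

Gradient of f: grad f(x) = Q x + c = (-8, 8)
Constraint values g_i(x) = a_i^T x - b_i:
  g_1((3, 1)) = 0
Stationarity residual: grad f(x) + sum_i lambda_i a_i = (1, -1)
  -> stationarity FAILS
Primal feasibility (all g_i <= 0): OK
Dual feasibility (all lambda_i >= 0): OK
Complementary slackness (lambda_i * g_i(x) = 0 for all i): OK

Verdict: the first failing condition is stationarity -> stat.

stat


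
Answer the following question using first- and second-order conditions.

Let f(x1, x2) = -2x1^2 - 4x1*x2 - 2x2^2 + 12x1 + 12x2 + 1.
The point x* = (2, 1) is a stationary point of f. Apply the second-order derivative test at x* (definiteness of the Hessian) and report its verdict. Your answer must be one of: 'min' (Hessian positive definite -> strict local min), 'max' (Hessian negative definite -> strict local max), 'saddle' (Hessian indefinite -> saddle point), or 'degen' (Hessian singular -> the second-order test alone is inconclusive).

Compute the Hessian H = grad^2 f:
  H = [[-4, -4], [-4, -4]]
Verify stationarity: grad f(x*) = H x* + g = (0, 0).
Eigenvalues of H: -8, 0.
H has a zero eigenvalue (singular; negative semidefinite but not definite), so H is neither positive definite, negative definite, nor indefinite. The second-order test alone is inconclusive -> degen.
(Indeed, f is constant along the null direction of H through x*, so x* is not a strict local extremum.)

degen


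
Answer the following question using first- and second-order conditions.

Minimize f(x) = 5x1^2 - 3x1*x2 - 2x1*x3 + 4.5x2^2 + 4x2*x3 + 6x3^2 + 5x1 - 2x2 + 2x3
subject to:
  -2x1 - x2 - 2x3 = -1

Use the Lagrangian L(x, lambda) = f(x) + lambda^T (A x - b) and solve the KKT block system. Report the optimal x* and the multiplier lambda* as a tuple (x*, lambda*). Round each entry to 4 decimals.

Form the Lagrangian:
  L(x, lambda) = (1/2) x^T Q x + c^T x + lambda^T (A x - b)
Stationarity (grad_x L = 0): Q x + c + A^T lambda = 0.
Primal feasibility: A x = b.

This gives the KKT block system:
  [ Q   A^T ] [ x     ]   [-c ]
  [ A    0  ] [ lambda ] = [ b ]

Solving the linear system:
  x*      = (0.1538, 0.5, 0.0962)
  lambda* = (2.4231)
  f(x*)   = 1.1923

x* = (0.1538, 0.5, 0.0962), lambda* = (2.4231)


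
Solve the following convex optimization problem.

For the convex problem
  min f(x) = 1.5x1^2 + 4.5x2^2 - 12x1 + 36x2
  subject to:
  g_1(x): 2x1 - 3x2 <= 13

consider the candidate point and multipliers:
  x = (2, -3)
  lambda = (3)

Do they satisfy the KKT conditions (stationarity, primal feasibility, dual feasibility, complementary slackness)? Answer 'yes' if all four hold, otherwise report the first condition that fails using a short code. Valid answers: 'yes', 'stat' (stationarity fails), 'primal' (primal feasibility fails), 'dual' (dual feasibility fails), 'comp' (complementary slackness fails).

Gradient of f: grad f(x) = Q x + c = (-6, 9)
Constraint values g_i(x) = a_i^T x - b_i:
  g_1((2, -3)) = 0
Stationarity residual: grad f(x) + sum_i lambda_i a_i = (0, 0)
  -> stationarity OK
Primal feasibility (all g_i <= 0): OK
Dual feasibility (all lambda_i >= 0): OK
Complementary slackness (lambda_i * g_i(x) = 0 for all i): OK

Verdict: yes, KKT holds.

yes


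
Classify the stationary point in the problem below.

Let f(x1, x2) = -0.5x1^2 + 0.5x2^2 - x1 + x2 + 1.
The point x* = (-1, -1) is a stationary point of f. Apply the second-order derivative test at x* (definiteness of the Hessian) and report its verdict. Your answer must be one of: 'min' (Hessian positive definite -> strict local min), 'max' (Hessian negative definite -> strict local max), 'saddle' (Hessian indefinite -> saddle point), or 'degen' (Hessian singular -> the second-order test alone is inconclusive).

Compute the Hessian H = grad^2 f:
  H = [[-1, 0], [0, 1]]
Verify stationarity: grad f(x*) = H x* + g = (0, 0).
Eigenvalues of H: -1, 1.
Eigenvalues have mixed signs, so H is indefinite -> x* is a saddle point.

saddle


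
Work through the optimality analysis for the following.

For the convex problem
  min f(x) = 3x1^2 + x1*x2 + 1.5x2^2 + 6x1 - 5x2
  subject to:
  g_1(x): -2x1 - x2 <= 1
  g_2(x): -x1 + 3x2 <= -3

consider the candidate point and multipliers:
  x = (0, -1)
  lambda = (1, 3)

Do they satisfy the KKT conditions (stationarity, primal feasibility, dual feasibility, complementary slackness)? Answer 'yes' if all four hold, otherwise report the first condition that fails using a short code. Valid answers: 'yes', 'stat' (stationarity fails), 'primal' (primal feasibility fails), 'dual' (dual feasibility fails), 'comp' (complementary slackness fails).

Gradient of f: grad f(x) = Q x + c = (5, -8)
Constraint values g_i(x) = a_i^T x - b_i:
  g_1((0, -1)) = 0
  g_2((0, -1)) = 0
Stationarity residual: grad f(x) + sum_i lambda_i a_i = (0, 0)
  -> stationarity OK
Primal feasibility (all g_i <= 0): OK
Dual feasibility (all lambda_i >= 0): OK
Complementary slackness (lambda_i * g_i(x) = 0 for all i): OK

Verdict: yes, KKT holds.

yes


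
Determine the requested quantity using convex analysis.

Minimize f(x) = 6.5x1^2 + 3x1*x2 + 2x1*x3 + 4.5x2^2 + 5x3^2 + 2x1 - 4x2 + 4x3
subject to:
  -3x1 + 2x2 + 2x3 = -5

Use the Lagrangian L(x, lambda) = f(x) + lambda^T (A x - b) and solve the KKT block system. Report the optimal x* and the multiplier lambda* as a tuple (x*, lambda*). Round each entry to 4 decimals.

Form the Lagrangian:
  L(x, lambda) = (1/2) x^T Q x + c^T x + lambda^T (A x - b)
Stationarity (grad_x L = 0): Q x + c + A^T lambda = 0.
Primal feasibility: A x = b.

This gives the KKT block system:
  [ Q   A^T ] [ x     ]   [-c ]
  [ A    0  ] [ lambda ] = [ b ]

Solving the linear system:
  x*      = (0.7046, -0.3755, -1.0675)
  lambda* = (2.6329)
  f(x*)   = 5.903

x* = (0.7046, -0.3755, -1.0675), lambda* = (2.6329)


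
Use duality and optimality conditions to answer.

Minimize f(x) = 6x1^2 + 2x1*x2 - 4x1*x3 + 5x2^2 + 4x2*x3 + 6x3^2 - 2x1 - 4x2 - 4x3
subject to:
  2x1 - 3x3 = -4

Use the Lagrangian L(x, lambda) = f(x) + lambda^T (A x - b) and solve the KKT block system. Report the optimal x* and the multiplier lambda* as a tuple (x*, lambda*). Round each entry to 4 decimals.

Form the Lagrangian:
  L(x, lambda) = (1/2) x^T Q x + c^T x + lambda^T (A x - b)
Stationarity (grad_x L = 0): Q x + c + A^T lambda = 0.
Primal feasibility: A x = b.

This gives the KKT block system:
  [ Q   A^T ] [ x     ]   [-c ]
  [ A    0  ] [ lambda ] = [ b ]

Solving the linear system:
  x*      = (-0.0045, -0.1312, 1.3303)
  lambda* = (3.819)
  f(x*)   = 5.2443

x* = (-0.0045, -0.1312, 1.3303), lambda* = (3.819)


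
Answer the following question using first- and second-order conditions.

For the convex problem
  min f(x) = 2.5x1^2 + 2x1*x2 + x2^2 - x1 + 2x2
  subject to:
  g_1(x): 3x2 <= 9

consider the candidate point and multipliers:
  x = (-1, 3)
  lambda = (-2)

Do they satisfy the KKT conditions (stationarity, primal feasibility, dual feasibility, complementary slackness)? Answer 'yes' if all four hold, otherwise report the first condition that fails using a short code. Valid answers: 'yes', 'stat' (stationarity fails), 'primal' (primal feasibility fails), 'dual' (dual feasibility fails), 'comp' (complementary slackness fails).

Gradient of f: grad f(x) = Q x + c = (0, 6)
Constraint values g_i(x) = a_i^T x - b_i:
  g_1((-1, 3)) = 0
Stationarity residual: grad f(x) + sum_i lambda_i a_i = (0, 0)
  -> stationarity OK
Primal feasibility (all g_i <= 0): OK
Dual feasibility (all lambda_i >= 0): FAILS
Complementary slackness (lambda_i * g_i(x) = 0 for all i): OK

Verdict: the first failing condition is dual_feasibility -> dual.

dual


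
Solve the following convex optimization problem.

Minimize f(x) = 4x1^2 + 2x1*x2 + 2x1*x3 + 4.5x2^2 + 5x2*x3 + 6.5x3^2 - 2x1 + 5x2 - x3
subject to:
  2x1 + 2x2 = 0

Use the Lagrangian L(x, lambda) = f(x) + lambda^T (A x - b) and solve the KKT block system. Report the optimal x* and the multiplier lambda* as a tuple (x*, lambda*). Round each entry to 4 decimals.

Form the Lagrangian:
  L(x, lambda) = (1/2) x^T Q x + c^T x + lambda^T (A x - b)
Stationarity (grad_x L = 0): Q x + c + A^T lambda = 0.
Primal feasibility: A x = b.

This gives the KKT block system:
  [ Q   A^T ] [ x     ]   [-c ]
  [ A    0  ] [ lambda ] = [ b ]

Solving the linear system:
  x*      = (0.5875, -0.5875, 0.2125)
  lambda* = (-0.975)
  f(x*)   = -2.1625

x* = (0.5875, -0.5875, 0.2125), lambda* = (-0.975)


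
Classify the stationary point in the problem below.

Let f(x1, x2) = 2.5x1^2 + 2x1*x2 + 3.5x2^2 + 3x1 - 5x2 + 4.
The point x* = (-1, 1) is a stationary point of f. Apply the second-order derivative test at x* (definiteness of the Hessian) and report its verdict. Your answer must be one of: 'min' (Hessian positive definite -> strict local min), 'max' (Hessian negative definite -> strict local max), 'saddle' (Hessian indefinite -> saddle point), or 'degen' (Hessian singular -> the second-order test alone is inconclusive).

Compute the Hessian H = grad^2 f:
  H = [[5, 2], [2, 7]]
Verify stationarity: grad f(x*) = H x* + g = (0, 0).
Eigenvalues of H: 3.7639, 8.2361.
Both eigenvalues > 0, so H is positive definite -> x* is a strict local min.

min


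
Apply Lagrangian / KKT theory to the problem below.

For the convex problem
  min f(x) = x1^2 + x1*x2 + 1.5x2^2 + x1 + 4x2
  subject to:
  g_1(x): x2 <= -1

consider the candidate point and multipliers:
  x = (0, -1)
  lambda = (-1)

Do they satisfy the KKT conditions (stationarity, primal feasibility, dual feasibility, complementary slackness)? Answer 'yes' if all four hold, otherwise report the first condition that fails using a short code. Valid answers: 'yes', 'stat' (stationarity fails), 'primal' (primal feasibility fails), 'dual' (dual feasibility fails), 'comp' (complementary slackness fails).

Gradient of f: grad f(x) = Q x + c = (0, 1)
Constraint values g_i(x) = a_i^T x - b_i:
  g_1((0, -1)) = 0
Stationarity residual: grad f(x) + sum_i lambda_i a_i = (0, 0)
  -> stationarity OK
Primal feasibility (all g_i <= 0): OK
Dual feasibility (all lambda_i >= 0): FAILS
Complementary slackness (lambda_i * g_i(x) = 0 for all i): OK

Verdict: the first failing condition is dual_feasibility -> dual.

dual


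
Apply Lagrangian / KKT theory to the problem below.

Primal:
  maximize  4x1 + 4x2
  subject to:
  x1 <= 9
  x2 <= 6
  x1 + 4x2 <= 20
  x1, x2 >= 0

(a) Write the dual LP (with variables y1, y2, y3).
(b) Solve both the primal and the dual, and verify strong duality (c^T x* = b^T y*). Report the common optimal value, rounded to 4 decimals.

The standard primal-dual pair for 'max c^T x s.t. A x <= b, x >= 0' is:
  Dual:  min b^T y  s.t.  A^T y >= c,  y >= 0.

So the dual LP is:
  minimize  9y1 + 6y2 + 20y3
  subject to:
    y1 + y3 >= 4
    y2 + 4y3 >= 4
    y1, y2, y3 >= 0

Solving the primal: x* = (9, 2.75).
  primal value c^T x* = 47.
Solving the dual: y* = (3, 0, 1).
  dual value b^T y* = 47.
Strong duality: c^T x* = b^T y*. Confirmed.

47


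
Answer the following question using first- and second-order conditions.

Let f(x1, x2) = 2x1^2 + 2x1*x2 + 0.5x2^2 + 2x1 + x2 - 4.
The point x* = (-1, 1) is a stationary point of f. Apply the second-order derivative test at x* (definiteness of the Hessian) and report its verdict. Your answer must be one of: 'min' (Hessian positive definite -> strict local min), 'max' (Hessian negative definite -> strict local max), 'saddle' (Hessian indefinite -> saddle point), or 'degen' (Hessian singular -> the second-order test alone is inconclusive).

Compute the Hessian H = grad^2 f:
  H = [[4, 2], [2, 1]]
Verify stationarity: grad f(x*) = H x* + g = (0, 0).
Eigenvalues of H: 0, 5.
H has a zero eigenvalue (singular; positive semidefinite but not definite), so H is neither positive definite, negative definite, nor indefinite. The second-order test alone is inconclusive -> degen.
(Indeed, f is constant along the null direction of H through x*, so x* is not a strict local extremum.)

degen


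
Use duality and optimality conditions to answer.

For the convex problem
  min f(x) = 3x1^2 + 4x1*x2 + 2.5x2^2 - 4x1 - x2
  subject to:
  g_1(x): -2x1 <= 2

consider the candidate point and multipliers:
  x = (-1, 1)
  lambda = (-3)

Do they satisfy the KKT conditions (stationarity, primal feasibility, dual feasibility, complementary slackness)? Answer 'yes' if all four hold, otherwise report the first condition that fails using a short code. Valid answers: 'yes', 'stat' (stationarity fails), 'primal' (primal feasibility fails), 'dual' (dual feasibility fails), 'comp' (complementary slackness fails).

Gradient of f: grad f(x) = Q x + c = (-6, 0)
Constraint values g_i(x) = a_i^T x - b_i:
  g_1((-1, 1)) = 0
Stationarity residual: grad f(x) + sum_i lambda_i a_i = (0, 0)
  -> stationarity OK
Primal feasibility (all g_i <= 0): OK
Dual feasibility (all lambda_i >= 0): FAILS
Complementary slackness (lambda_i * g_i(x) = 0 for all i): OK

Verdict: the first failing condition is dual_feasibility -> dual.

dual


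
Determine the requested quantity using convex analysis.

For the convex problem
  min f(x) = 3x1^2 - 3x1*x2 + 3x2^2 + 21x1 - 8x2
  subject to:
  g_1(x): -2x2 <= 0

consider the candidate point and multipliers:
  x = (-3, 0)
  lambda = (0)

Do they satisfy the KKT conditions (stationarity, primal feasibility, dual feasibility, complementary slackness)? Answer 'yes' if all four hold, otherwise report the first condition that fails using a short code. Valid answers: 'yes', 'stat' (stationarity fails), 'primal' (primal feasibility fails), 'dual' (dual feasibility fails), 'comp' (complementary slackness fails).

Gradient of f: grad f(x) = Q x + c = (3, 1)
Constraint values g_i(x) = a_i^T x - b_i:
  g_1((-3, 0)) = 0
Stationarity residual: grad f(x) + sum_i lambda_i a_i = (3, 1)
  -> stationarity FAILS
Primal feasibility (all g_i <= 0): OK
Dual feasibility (all lambda_i >= 0): OK
Complementary slackness (lambda_i * g_i(x) = 0 for all i): OK

Verdict: the first failing condition is stationarity -> stat.

stat


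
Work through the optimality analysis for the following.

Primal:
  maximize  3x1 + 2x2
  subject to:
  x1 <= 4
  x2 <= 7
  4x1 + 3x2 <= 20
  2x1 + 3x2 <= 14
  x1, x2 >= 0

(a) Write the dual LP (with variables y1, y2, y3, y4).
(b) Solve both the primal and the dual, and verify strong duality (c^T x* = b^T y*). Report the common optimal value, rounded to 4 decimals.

The standard primal-dual pair for 'max c^T x s.t. A x <= b, x >= 0' is:
  Dual:  min b^T y  s.t.  A^T y >= c,  y >= 0.

So the dual LP is:
  minimize  4y1 + 7y2 + 20y3 + 14y4
  subject to:
    y1 + 4y3 + 2y4 >= 3
    y2 + 3y3 + 3y4 >= 2
    y1, y2, y3, y4 >= 0

Solving the primal: x* = (4, 1.3333).
  primal value c^T x* = 14.6667.
Solving the dual: y* = (0.3333, 0, 0.6667, 0).
  dual value b^T y* = 14.6667.
Strong duality: c^T x* = b^T y*. Confirmed.

14.6667


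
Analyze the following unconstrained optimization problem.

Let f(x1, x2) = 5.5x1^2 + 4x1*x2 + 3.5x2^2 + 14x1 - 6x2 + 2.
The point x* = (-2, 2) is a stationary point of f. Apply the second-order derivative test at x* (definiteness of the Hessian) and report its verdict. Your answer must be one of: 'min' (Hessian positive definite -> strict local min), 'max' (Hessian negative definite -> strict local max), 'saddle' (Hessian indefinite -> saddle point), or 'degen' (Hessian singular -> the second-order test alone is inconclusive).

Compute the Hessian H = grad^2 f:
  H = [[11, 4], [4, 7]]
Verify stationarity: grad f(x*) = H x* + g = (0, 0).
Eigenvalues of H: 4.5279, 13.4721.
Both eigenvalues > 0, so H is positive definite -> x* is a strict local min.

min


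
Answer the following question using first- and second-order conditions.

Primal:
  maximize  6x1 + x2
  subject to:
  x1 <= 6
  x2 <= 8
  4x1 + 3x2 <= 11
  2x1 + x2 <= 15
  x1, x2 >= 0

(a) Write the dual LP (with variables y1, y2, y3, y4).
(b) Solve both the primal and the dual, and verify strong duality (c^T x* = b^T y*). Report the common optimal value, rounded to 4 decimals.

The standard primal-dual pair for 'max c^T x s.t. A x <= b, x >= 0' is:
  Dual:  min b^T y  s.t.  A^T y >= c,  y >= 0.

So the dual LP is:
  minimize  6y1 + 8y2 + 11y3 + 15y4
  subject to:
    y1 + 4y3 + 2y4 >= 6
    y2 + 3y3 + y4 >= 1
    y1, y2, y3, y4 >= 0

Solving the primal: x* = (2.75, 0).
  primal value c^T x* = 16.5.
Solving the dual: y* = (0, 0, 1.5, 0).
  dual value b^T y* = 16.5.
Strong duality: c^T x* = b^T y*. Confirmed.

16.5


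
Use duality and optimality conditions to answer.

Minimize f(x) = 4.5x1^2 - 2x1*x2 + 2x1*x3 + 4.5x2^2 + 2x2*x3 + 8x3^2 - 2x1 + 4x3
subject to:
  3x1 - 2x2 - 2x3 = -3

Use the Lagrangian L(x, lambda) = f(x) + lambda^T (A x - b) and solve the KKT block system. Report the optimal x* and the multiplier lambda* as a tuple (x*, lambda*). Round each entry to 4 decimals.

Form the Lagrangian:
  L(x, lambda) = (1/2) x^T Q x + c^T x + lambda^T (A x - b)
Stationarity (grad_x L = 0): Q x + c + A^T lambda = 0.
Primal feasibility: A x = b.

This gives the KKT block system:
  [ Q   A^T ] [ x     ]   [-c ]
  [ A    0  ] [ lambda ] = [ b ]

Solving the linear system:
  x*      = (-0.6233, 0.4484, 0.1166)
  lambda* = (2.7578)
  f(x*)   = 4.9933

x* = (-0.6233, 0.4484, 0.1166), lambda* = (2.7578)


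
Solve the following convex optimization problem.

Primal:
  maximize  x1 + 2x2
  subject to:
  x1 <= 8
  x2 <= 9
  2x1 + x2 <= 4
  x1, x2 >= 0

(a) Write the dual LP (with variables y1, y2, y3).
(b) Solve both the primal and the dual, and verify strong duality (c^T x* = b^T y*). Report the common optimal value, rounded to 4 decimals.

The standard primal-dual pair for 'max c^T x s.t. A x <= b, x >= 0' is:
  Dual:  min b^T y  s.t.  A^T y >= c,  y >= 0.

So the dual LP is:
  minimize  8y1 + 9y2 + 4y3
  subject to:
    y1 + 2y3 >= 1
    y2 + y3 >= 2
    y1, y2, y3 >= 0

Solving the primal: x* = (0, 4).
  primal value c^T x* = 8.
Solving the dual: y* = (0, 0, 2).
  dual value b^T y* = 8.
Strong duality: c^T x* = b^T y*. Confirmed.

8


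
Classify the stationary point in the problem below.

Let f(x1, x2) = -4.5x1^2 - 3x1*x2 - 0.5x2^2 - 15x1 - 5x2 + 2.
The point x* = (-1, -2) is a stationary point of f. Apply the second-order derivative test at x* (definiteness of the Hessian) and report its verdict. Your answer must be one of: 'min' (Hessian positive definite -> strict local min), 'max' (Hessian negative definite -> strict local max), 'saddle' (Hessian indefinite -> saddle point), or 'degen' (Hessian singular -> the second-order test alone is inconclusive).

Compute the Hessian H = grad^2 f:
  H = [[-9, -3], [-3, -1]]
Verify stationarity: grad f(x*) = H x* + g = (0, 0).
Eigenvalues of H: -10, 0.
H has a zero eigenvalue (singular; negative semidefinite but not definite), so H is neither positive definite, negative definite, nor indefinite. The second-order test alone is inconclusive -> degen.
(Indeed, f is constant along the null direction of H through x*, so x* is not a strict local extremum.)

degen


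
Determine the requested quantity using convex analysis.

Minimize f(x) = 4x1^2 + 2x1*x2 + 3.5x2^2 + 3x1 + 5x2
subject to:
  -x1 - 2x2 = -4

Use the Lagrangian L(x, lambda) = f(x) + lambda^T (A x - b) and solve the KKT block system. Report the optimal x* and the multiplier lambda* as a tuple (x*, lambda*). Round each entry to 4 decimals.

Form the Lagrangian:
  L(x, lambda) = (1/2) x^T Q x + c^T x + lambda^T (A x - b)
Stationarity (grad_x L = 0): Q x + c + A^T lambda = 0.
Primal feasibility: A x = b.

This gives the KKT block system:
  [ Q   A^T ] [ x     ]   [-c ]
  [ A    0  ] [ lambda ] = [ b ]

Solving the linear system:
  x*      = (0.3226, 1.8387)
  lambda* = (9.2581)
  f(x*)   = 23.5968

x* = (0.3226, 1.8387), lambda* = (9.2581)


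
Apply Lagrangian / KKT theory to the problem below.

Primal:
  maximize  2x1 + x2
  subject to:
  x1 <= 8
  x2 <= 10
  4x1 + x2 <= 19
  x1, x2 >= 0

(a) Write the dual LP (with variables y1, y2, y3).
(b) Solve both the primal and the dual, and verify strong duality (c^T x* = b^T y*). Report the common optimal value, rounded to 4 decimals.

The standard primal-dual pair for 'max c^T x s.t. A x <= b, x >= 0' is:
  Dual:  min b^T y  s.t.  A^T y >= c,  y >= 0.

So the dual LP is:
  minimize  8y1 + 10y2 + 19y3
  subject to:
    y1 + 4y3 >= 2
    y2 + y3 >= 1
    y1, y2, y3 >= 0

Solving the primal: x* = (2.25, 10).
  primal value c^T x* = 14.5.
Solving the dual: y* = (0, 0.5, 0.5).
  dual value b^T y* = 14.5.
Strong duality: c^T x* = b^T y*. Confirmed.

14.5


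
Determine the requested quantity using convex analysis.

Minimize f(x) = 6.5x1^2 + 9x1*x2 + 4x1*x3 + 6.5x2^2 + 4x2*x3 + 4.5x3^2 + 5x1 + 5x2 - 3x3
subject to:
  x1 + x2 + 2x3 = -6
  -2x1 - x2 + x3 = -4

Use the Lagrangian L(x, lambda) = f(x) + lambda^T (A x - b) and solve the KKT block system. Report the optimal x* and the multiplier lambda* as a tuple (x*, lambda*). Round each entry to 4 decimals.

Form the Lagrangian:
  L(x, lambda) = (1/2) x^T Q x + c^T x + lambda^T (A x - b)
Stationarity (grad_x L = 0): Q x + c + A^T lambda = 0.
Primal feasibility: A x = b.

This gives the KKT block system:
  [ Q   A^T ] [ x     ]   [-c ]
  [ A    0  ] [ lambda ] = [ b ]

Solving the linear system:
  x*      = (0.7091, -0.5152, -3.097)
  lambda* = (12.6, 4.897)
  f(x*)   = 52.7242

x* = (0.7091, -0.5152, -3.097), lambda* = (12.6, 4.897)


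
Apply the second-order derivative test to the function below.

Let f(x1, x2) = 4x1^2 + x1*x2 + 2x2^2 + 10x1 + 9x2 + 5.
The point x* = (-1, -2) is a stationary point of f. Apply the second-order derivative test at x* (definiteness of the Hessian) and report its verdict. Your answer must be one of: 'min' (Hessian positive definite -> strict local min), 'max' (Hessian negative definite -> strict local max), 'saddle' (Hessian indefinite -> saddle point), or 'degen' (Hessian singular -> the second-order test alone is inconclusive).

Compute the Hessian H = grad^2 f:
  H = [[8, 1], [1, 4]]
Verify stationarity: grad f(x*) = H x* + g = (0, 0).
Eigenvalues of H: 3.7639, 8.2361.
Both eigenvalues > 0, so H is positive definite -> x* is a strict local min.

min


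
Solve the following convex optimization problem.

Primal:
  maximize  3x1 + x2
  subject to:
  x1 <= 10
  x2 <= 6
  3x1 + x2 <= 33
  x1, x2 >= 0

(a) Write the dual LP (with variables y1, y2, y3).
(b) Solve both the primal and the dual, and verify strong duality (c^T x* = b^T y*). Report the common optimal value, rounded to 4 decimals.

The standard primal-dual pair for 'max c^T x s.t. A x <= b, x >= 0' is:
  Dual:  min b^T y  s.t.  A^T y >= c,  y >= 0.

So the dual LP is:
  minimize  10y1 + 6y2 + 33y3
  subject to:
    y1 + 3y3 >= 3
    y2 + y3 >= 1
    y1, y2, y3 >= 0

Solving the primal: x* = (9, 6).
  primal value c^T x* = 33.
Solving the dual: y* = (0, 0, 1).
  dual value b^T y* = 33.
Strong duality: c^T x* = b^T y*. Confirmed.

33


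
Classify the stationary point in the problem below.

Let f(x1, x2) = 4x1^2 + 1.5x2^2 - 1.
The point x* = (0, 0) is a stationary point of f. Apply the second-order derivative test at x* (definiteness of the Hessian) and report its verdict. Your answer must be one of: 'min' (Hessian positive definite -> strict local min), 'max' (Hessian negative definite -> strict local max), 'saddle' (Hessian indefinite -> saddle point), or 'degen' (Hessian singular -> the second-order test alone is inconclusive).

Compute the Hessian H = grad^2 f:
  H = [[8, 0], [0, 3]]
Verify stationarity: grad f(x*) = H x* + g = (0, 0).
Eigenvalues of H: 3, 8.
Both eigenvalues > 0, so H is positive definite -> x* is a strict local min.

min


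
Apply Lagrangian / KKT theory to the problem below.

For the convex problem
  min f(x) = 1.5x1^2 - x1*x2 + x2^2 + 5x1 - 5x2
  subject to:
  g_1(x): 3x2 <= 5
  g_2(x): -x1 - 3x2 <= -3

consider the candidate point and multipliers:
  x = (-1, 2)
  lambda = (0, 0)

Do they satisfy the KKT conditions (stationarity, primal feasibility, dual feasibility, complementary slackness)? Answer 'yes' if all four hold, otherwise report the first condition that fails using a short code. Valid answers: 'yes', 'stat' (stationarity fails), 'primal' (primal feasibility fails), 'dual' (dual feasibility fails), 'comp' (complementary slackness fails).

Gradient of f: grad f(x) = Q x + c = (0, 0)
Constraint values g_i(x) = a_i^T x - b_i:
  g_1((-1, 2)) = 1
  g_2((-1, 2)) = -2
Stationarity residual: grad f(x) + sum_i lambda_i a_i = (0, 0)
  -> stationarity OK
Primal feasibility (all g_i <= 0): FAILS
Dual feasibility (all lambda_i >= 0): OK
Complementary slackness (lambda_i * g_i(x) = 0 for all i): OK

Verdict: the first failing condition is primal_feasibility -> primal.

primal


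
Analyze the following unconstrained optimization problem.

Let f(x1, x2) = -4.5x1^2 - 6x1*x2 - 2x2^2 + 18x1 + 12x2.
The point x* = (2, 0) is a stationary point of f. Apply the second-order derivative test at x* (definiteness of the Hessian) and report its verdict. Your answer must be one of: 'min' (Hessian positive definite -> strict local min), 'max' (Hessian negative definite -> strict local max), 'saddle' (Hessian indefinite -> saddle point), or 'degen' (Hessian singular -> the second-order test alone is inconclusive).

Compute the Hessian H = grad^2 f:
  H = [[-9, -6], [-6, -4]]
Verify stationarity: grad f(x*) = H x* + g = (0, 0).
Eigenvalues of H: -13, 0.
H has a zero eigenvalue (singular; negative semidefinite but not definite), so H is neither positive definite, negative definite, nor indefinite. The second-order test alone is inconclusive -> degen.
(Indeed, f is constant along the null direction of H through x*, so x* is not a strict local extremum.)

degen


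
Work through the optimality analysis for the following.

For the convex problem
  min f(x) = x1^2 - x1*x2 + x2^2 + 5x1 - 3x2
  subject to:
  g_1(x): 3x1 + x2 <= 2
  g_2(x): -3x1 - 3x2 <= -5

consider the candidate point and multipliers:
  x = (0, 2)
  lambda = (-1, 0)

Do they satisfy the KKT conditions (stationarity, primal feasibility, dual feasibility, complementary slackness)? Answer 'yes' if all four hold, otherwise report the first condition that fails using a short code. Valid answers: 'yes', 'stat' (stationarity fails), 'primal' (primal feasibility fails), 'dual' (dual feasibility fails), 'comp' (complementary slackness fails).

Gradient of f: grad f(x) = Q x + c = (3, 1)
Constraint values g_i(x) = a_i^T x - b_i:
  g_1((0, 2)) = 0
  g_2((0, 2)) = -1
Stationarity residual: grad f(x) + sum_i lambda_i a_i = (0, 0)
  -> stationarity OK
Primal feasibility (all g_i <= 0): OK
Dual feasibility (all lambda_i >= 0): FAILS
Complementary slackness (lambda_i * g_i(x) = 0 for all i): OK

Verdict: the first failing condition is dual_feasibility -> dual.

dual


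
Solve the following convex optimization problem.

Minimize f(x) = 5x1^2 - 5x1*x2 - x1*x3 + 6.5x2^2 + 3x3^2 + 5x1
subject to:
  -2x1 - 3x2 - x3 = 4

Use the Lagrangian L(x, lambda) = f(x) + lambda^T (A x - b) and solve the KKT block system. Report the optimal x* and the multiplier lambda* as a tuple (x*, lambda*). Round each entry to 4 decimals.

Form the Lagrangian:
  L(x, lambda) = (1/2) x^T Q x + c^T x + lambda^T (A x - b)
Stationarity (grad_x L = 0): Q x + c + A^T lambda = 0.
Primal feasibility: A x = b.

This gives the KKT block system:
  [ Q   A^T ] [ x     ]   [-c ]
  [ A    0  ] [ lambda ] = [ b ]

Solving the linear system:
  x*      = (-0.9863, -0.5741, -0.305)
  lambda* = (-0.8439)
  f(x*)   = -0.7781

x* = (-0.9863, -0.5741, -0.305), lambda* = (-0.8439)


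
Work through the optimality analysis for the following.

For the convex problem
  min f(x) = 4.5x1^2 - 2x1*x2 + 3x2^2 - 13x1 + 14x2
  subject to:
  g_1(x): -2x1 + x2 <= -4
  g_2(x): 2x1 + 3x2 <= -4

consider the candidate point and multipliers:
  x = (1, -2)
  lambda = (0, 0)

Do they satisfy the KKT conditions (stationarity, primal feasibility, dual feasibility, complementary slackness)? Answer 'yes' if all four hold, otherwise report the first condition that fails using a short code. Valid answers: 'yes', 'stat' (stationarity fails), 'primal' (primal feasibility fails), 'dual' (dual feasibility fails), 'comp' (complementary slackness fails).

Gradient of f: grad f(x) = Q x + c = (0, 0)
Constraint values g_i(x) = a_i^T x - b_i:
  g_1((1, -2)) = 0
  g_2((1, -2)) = 0
Stationarity residual: grad f(x) + sum_i lambda_i a_i = (0, 0)
  -> stationarity OK
Primal feasibility (all g_i <= 0): OK
Dual feasibility (all lambda_i >= 0): OK
Complementary slackness (lambda_i * g_i(x) = 0 for all i): OK

Verdict: yes, KKT holds.

yes


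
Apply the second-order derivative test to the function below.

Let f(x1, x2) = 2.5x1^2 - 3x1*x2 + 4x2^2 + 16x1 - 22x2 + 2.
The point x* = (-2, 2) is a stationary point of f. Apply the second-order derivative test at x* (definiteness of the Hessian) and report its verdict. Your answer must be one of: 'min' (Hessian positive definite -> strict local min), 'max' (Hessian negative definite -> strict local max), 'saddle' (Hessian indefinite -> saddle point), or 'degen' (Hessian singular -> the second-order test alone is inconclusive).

Compute the Hessian H = grad^2 f:
  H = [[5, -3], [-3, 8]]
Verify stationarity: grad f(x*) = H x* + g = (0, 0).
Eigenvalues of H: 3.1459, 9.8541.
Both eigenvalues > 0, so H is positive definite -> x* is a strict local min.

min


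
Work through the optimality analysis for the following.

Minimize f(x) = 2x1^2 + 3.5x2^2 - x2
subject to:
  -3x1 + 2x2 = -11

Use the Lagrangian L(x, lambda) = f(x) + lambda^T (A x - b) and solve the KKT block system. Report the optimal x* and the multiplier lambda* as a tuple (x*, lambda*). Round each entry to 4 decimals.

Form the Lagrangian:
  L(x, lambda) = (1/2) x^T Q x + c^T x + lambda^T (A x - b)
Stationarity (grad_x L = 0): Q x + c + A^T lambda = 0.
Primal feasibility: A x = b.

This gives the KKT block system:
  [ Q   A^T ] [ x     ]   [-c ]
  [ A    0  ] [ lambda ] = [ b ]

Solving the linear system:
  x*      = (3, -1)
  lambda* = (4)
  f(x*)   = 22.5

x* = (3, -1), lambda* = (4)


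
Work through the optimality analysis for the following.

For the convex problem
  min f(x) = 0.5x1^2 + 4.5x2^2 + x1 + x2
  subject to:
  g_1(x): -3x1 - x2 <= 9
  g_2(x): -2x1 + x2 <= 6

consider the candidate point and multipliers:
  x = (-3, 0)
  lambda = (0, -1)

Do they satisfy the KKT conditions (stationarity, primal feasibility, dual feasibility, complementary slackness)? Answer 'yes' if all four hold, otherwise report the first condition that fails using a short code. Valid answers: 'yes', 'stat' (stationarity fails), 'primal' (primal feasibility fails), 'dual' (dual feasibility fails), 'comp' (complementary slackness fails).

Gradient of f: grad f(x) = Q x + c = (-2, 1)
Constraint values g_i(x) = a_i^T x - b_i:
  g_1((-3, 0)) = 0
  g_2((-3, 0)) = 0
Stationarity residual: grad f(x) + sum_i lambda_i a_i = (0, 0)
  -> stationarity OK
Primal feasibility (all g_i <= 0): OK
Dual feasibility (all lambda_i >= 0): FAILS
Complementary slackness (lambda_i * g_i(x) = 0 for all i): OK

Verdict: the first failing condition is dual_feasibility -> dual.

dual


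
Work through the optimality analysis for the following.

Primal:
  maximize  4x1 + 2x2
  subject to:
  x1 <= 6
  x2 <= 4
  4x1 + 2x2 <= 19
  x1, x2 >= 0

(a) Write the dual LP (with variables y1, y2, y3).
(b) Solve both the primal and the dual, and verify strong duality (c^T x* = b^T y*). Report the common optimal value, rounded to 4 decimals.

The standard primal-dual pair for 'max c^T x s.t. A x <= b, x >= 0' is:
  Dual:  min b^T y  s.t.  A^T y >= c,  y >= 0.

So the dual LP is:
  minimize  6y1 + 4y2 + 19y3
  subject to:
    y1 + 4y3 >= 4
    y2 + 2y3 >= 2
    y1, y2, y3 >= 0

Solving the primal: x* = (4.75, 0).
  primal value c^T x* = 19.
Solving the dual: y* = (0, 0, 1).
  dual value b^T y* = 19.
Strong duality: c^T x* = b^T y*. Confirmed.

19


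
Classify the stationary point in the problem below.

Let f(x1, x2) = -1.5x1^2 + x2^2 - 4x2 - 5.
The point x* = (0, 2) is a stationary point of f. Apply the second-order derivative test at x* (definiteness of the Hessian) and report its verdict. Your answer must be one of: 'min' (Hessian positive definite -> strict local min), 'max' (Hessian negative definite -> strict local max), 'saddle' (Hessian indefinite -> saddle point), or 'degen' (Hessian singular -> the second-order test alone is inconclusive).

Compute the Hessian H = grad^2 f:
  H = [[-3, 0], [0, 2]]
Verify stationarity: grad f(x*) = H x* + g = (0, 0).
Eigenvalues of H: -3, 2.
Eigenvalues have mixed signs, so H is indefinite -> x* is a saddle point.

saddle


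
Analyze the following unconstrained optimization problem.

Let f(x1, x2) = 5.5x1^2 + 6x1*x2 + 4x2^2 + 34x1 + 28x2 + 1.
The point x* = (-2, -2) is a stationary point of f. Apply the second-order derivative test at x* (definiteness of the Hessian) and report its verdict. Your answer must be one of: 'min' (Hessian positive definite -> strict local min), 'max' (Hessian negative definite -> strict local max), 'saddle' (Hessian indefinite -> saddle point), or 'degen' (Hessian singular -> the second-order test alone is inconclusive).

Compute the Hessian H = grad^2 f:
  H = [[11, 6], [6, 8]]
Verify stationarity: grad f(x*) = H x* + g = (0, 0).
Eigenvalues of H: 3.3153, 15.6847.
Both eigenvalues > 0, so H is positive definite -> x* is a strict local min.

min


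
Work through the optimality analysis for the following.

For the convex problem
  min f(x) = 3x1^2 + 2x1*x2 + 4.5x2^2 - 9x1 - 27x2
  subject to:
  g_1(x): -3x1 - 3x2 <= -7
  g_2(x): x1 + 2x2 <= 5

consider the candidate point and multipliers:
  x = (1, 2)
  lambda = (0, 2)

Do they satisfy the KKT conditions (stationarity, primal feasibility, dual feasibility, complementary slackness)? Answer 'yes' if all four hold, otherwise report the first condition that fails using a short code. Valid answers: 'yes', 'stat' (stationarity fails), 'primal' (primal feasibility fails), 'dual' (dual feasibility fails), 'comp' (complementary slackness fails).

Gradient of f: grad f(x) = Q x + c = (1, -7)
Constraint values g_i(x) = a_i^T x - b_i:
  g_1((1, 2)) = -2
  g_2((1, 2)) = 0
Stationarity residual: grad f(x) + sum_i lambda_i a_i = (3, -3)
  -> stationarity FAILS
Primal feasibility (all g_i <= 0): OK
Dual feasibility (all lambda_i >= 0): OK
Complementary slackness (lambda_i * g_i(x) = 0 for all i): OK

Verdict: the first failing condition is stationarity -> stat.

stat


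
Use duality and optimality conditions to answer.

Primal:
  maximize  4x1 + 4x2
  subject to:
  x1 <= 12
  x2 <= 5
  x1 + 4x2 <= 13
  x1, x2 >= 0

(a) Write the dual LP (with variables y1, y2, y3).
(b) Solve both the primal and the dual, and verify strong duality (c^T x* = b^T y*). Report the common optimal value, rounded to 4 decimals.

The standard primal-dual pair for 'max c^T x s.t. A x <= b, x >= 0' is:
  Dual:  min b^T y  s.t.  A^T y >= c,  y >= 0.

So the dual LP is:
  minimize  12y1 + 5y2 + 13y3
  subject to:
    y1 + y3 >= 4
    y2 + 4y3 >= 4
    y1, y2, y3 >= 0

Solving the primal: x* = (12, 0.25).
  primal value c^T x* = 49.
Solving the dual: y* = (3, 0, 1).
  dual value b^T y* = 49.
Strong duality: c^T x* = b^T y*. Confirmed.

49


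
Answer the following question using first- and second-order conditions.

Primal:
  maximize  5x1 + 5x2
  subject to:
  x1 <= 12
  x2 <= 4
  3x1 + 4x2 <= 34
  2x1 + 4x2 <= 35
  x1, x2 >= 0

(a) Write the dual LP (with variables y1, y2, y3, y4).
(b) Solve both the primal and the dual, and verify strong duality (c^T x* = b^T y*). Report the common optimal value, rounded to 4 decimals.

The standard primal-dual pair for 'max c^T x s.t. A x <= b, x >= 0' is:
  Dual:  min b^T y  s.t.  A^T y >= c,  y >= 0.

So the dual LP is:
  minimize  12y1 + 4y2 + 34y3 + 35y4
  subject to:
    y1 + 3y3 + 2y4 >= 5
    y2 + 4y3 + 4y4 >= 5
    y1, y2, y3, y4 >= 0

Solving the primal: x* = (11.3333, 0).
  primal value c^T x* = 56.6667.
Solving the dual: y* = (0, 0, 1.6667, 0).
  dual value b^T y* = 56.6667.
Strong duality: c^T x* = b^T y*. Confirmed.

56.6667


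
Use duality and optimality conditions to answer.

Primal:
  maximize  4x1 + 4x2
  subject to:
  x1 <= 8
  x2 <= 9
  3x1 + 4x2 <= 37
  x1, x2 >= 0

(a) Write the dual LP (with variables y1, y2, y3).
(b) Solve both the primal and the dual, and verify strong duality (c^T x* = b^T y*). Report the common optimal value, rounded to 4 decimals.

The standard primal-dual pair for 'max c^T x s.t. A x <= b, x >= 0' is:
  Dual:  min b^T y  s.t.  A^T y >= c,  y >= 0.

So the dual LP is:
  minimize  8y1 + 9y2 + 37y3
  subject to:
    y1 + 3y3 >= 4
    y2 + 4y3 >= 4
    y1, y2, y3 >= 0

Solving the primal: x* = (8, 3.25).
  primal value c^T x* = 45.
Solving the dual: y* = (1, 0, 1).
  dual value b^T y* = 45.
Strong duality: c^T x* = b^T y*. Confirmed.

45


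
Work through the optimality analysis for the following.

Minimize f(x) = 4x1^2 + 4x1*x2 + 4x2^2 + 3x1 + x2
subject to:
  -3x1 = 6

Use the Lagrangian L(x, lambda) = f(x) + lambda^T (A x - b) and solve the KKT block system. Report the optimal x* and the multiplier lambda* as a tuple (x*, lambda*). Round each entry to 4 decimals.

Form the Lagrangian:
  L(x, lambda) = (1/2) x^T Q x + c^T x + lambda^T (A x - b)
Stationarity (grad_x L = 0): Q x + c + A^T lambda = 0.
Primal feasibility: A x = b.

This gives the KKT block system:
  [ Q   A^T ] [ x     ]   [-c ]
  [ A    0  ] [ lambda ] = [ b ]

Solving the linear system:
  x*      = (-2, 0.875)
  lambda* = (-3.1667)
  f(x*)   = 6.9375

x* = (-2, 0.875), lambda* = (-3.1667)


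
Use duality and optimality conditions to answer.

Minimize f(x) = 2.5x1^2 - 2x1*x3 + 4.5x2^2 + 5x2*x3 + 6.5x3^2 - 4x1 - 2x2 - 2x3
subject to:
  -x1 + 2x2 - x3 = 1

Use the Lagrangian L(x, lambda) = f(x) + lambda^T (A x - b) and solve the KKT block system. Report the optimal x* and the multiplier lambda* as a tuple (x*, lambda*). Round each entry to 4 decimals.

Form the Lagrangian:
  L(x, lambda) = (1/2) x^T Q x + c^T x + lambda^T (A x - b)
Stationarity (grad_x L = 0): Q x + c + A^T lambda = 0.
Primal feasibility: A x = b.

This gives the KKT block system:
  [ Q   A^T ] [ x     ]   [-c ]
  [ A    0  ] [ lambda ] = [ b ]

Solving the linear system:
  x*      = (0.4345, 0.6445, -0.1454)
  lambda* = (-1.5368)
  f(x*)   = -0.5996

x* = (0.4345, 0.6445, -0.1454), lambda* = (-1.5368)


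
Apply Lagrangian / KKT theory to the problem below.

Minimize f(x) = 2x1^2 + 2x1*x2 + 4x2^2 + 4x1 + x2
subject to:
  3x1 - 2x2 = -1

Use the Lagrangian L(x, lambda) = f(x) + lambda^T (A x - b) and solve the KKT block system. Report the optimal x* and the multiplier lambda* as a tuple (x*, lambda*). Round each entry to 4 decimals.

Form the Lagrangian:
  L(x, lambda) = (1/2) x^T Q x + c^T x + lambda^T (A x - b)
Stationarity (grad_x L = 0): Q x + c + A^T lambda = 0.
Primal feasibility: A x = b.

This gives the KKT block system:
  [ Q   A^T ] [ x     ]   [-c ]
  [ A    0  ] [ lambda ] = [ b ]

Solving the linear system:
  x*      = (-0.4464, -0.1696)
  lambda* = (-0.625)
  f(x*)   = -1.2902

x* = (-0.4464, -0.1696), lambda* = (-0.625)


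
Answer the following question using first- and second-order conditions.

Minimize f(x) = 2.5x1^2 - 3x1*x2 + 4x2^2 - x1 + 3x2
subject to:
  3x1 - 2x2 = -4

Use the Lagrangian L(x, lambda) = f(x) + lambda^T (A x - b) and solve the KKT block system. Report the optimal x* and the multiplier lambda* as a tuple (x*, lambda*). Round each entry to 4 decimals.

Form the Lagrangian:
  L(x, lambda) = (1/2) x^T Q x + c^T x + lambda^T (A x - b)
Stationarity (grad_x L = 0): Q x + c + A^T lambda = 0.
Primal feasibility: A x = b.

This gives the KKT block system:
  [ Q   A^T ] [ x     ]   [-c ]
  [ A    0  ] [ lambda ] = [ b ]

Solving the linear system:
  x*      = (-1.5357, -0.3036)
  lambda* = (2.5893)
  f(x*)   = 5.4911

x* = (-1.5357, -0.3036), lambda* = (2.5893)
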